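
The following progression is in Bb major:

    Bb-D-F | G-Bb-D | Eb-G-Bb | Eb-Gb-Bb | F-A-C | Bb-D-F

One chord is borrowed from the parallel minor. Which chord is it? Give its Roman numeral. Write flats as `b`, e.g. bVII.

iv

In Bb major the diatonic chords are Bb, Cm, Dm, Eb, F, Gm, Adim. Bb–D–F = Bb, G–Bb–D = Gm, Eb–G–Bb = Eb and F–A–C = F all belong to that set. Eb–Gb–Bb doesn't fit — on degree 4 Bb major would have Eb (IV). Ebm is the degree-4 chord of Bb minor, so it is the borrowed iv.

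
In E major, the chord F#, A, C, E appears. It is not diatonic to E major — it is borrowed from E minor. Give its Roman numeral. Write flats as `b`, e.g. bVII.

iiø7

F# is scale degree 2 in E major. F#–A–C–E is a half-diminished-seventh chord — the form found in E minor, not the diatonic ii (F#m). Borrowed into E major it is written iiø7.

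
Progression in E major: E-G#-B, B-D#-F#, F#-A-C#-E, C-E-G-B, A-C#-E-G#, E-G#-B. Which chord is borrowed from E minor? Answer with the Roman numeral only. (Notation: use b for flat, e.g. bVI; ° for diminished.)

bVImaj7

In E major the diatonic chords are E, F#m, G#m, A, B, C#m, D#dim. Of the given chords, E–G#–B = E, B–D#–F# = B, F#–A–C#–E = F#m7 and A–C#–E–G# = Amaj7 are diatonic. C–E–G–B is not: scale degree 6 in E major carries C#m (vi). In E minor the chord on that degree is Cmaj7, so here it functions as bVImaj7, borrowed from the parallel minor.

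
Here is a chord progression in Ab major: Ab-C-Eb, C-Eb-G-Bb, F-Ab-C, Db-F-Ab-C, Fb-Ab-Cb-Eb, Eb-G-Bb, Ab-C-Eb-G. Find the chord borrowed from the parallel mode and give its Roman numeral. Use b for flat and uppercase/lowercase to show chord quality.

Ab major has the diatonic set Ab, Bbm, Cm, Db, Eb, Fm, Gdim. Ab–C–Eb = Ab, C–Eb–G–Bb = Cm7, F–Ab–C = Fm, Db–F–Ab–C = Dbmaj7, Eb–G–Bb = Eb and Ab–C–Eb–G = Abmaj7 are all diatonic. But Fb–Ab–Cb–Eb is foreign: the diatonic vi on degree 6 is Fm, whereas Fbmaj7 comes from Ab minor. It is labeled bVImaj7.

bVImaj7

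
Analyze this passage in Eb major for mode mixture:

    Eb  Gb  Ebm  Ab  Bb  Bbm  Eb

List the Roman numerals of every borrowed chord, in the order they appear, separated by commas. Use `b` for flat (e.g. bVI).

bIII, i, v

The diatonic triads in Eb major are Eb, Fm, Gm, Ab, Bb, Cm, Ddim. Eb, Ab and Bb are all diatonic. Gb (Gb–Bb–Db) is not: scale degree 3 in Eb major carries Gm (iii). In Eb minor the chord on that degree is Gb, so here it functions as bIII, borrowed from the parallel minor. Ebm (Eb–Gb–Bb) is not: scale degree 1 in Eb major carries Eb (I). In Eb minor the chord on that degree is Ebm, so here it functions as i, borrowed from the parallel minor. Bbm (Bb–Db–F) is not: scale degree 5 in Eb major carries Bb (V). In Eb minor the chord on that degree is Bbm, so here it functions as v, borrowed from the parallel minor.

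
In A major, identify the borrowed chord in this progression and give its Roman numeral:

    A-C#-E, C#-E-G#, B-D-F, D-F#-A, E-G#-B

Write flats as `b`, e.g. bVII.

In A major the diatonic chords are A, Bm, C#m, D, E, F#m, G#dim. A–C#–E = A, C#–E–G# = C#m, D–F#–A = D and E–G#–B = E are all diatonic. But B–D–F is foreign: the diatonic ii on degree 2 is Bm, whereas Bdim comes from A minor. It is labeled ii°.

ii°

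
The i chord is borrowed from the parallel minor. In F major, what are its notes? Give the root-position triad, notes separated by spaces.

i is built on scale degree 1, which is F in both F major and its parallel. In F minor the chord on F is F–Ab–C.

F Ab C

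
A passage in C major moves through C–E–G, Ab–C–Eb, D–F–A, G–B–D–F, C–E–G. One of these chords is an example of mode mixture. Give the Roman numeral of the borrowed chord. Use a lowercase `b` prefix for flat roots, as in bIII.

C major has the diatonic set C, Dm, Em, F, G, Am, Bdim. C–E–G = C, D–F–A = Dm and G–B–D–F = G7 are all diatonic. But Ab–C–Eb is foreign: the diatonic vi on degree 6 is Am, whereas Ab comes from C minor. It is labeled bVI.

bVI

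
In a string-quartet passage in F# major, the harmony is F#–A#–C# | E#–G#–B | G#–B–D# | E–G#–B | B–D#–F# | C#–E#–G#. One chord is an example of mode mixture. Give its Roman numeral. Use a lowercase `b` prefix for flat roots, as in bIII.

bVII

In F# major the diatonic chords are F#, G#m, A#m, B, C#, D#m, E#dim. F#–A#–C# = F#, E#–G#–B = E#dim, G#–B–D# = G#m, B–D#–F# = B and C#–E#–G# = C# all belong to that set. E–G#–B is not: scale degree 7 in F# major carries E#dim (vii°). In F# minor the chord on that degree is E, so here it functions as bVII, borrowed from the parallel minor.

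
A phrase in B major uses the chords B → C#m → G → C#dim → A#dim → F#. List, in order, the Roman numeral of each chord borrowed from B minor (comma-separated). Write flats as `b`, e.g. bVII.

bVI, ii°

In B major the diatonic chords are B, C#m, D#m, E, F#, G#m, A#dim. B, C#m, A#dim and F# all belong to that set. G (G–B–D) is not: scale degree 6 in B major carries G#m (vi). In B minor the chord on that degree is G, so here it functions as bVI, borrowed from the parallel minor. C#dim (C#–E–G) doesn't fit — on degree 2 B major would have C#m (ii). C#dim is the degree-2 chord of B minor, so it is the borrowed ii°.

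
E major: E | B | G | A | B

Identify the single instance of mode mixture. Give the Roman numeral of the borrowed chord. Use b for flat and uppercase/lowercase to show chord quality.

The diatonic triads in E major are E, F#m, G#m, A, B, C#m, D#dim. E, B and A are all diatonic. But G (G–B–D) is foreign: the diatonic iii on degree 3 is G#m, whereas G comes from E minor. It is labeled bIII.

bIII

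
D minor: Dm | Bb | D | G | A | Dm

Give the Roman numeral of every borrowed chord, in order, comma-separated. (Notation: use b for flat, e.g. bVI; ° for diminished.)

I, IV

D minor has the diatonic set Dm, Edim, F, Gm, A, Bb, C (with V from harmonic minor). Dm, Bb and A all belong to that set. D (D–F#–A) doesn't fit — on degree 1 D minor would have Dm (i). D is the degree-1 chord of D major, so it is the borrowed I. But G (G–B–D) is foreign: the diatonic iv on degree 4 is Gm, whereas G comes from D major. It is labeled IV.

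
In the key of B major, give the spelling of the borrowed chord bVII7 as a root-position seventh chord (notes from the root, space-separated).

A C# E G

bVII7 is built on the lowered scale degree 7. In B major degree 7 is A#; lowered it becomes A. In B minor the chord on A is A–C#–E–G.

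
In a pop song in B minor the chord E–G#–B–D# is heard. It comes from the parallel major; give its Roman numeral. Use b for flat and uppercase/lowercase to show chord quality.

The root E is the diatonic 4th degree of B minor; the borrowing shows in the chord quality. E–G#–B–D# is a major-seventh chord — the form found in B major, not the diatonic iv (Em). Borrowed into B minor it is written IVmaj7.

IVmaj7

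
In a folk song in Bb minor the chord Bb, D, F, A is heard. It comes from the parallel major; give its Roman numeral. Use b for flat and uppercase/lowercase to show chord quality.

Imaj7

Bb is scale degree 1 in Bb minor. Diatonically Bb minor has Bbm (i) on that degree; Bb–D–F–A is instead the major-seventh chord native to Bb major, so it takes the label Imaj7.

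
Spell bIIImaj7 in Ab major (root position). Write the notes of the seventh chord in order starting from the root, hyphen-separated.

Cb-Eb-Gb-Bb

bIIImaj7 is built on the lowered scale degree 3. In Ab major degree 3 is C; lowered it becomes Cb. Building the major-seventh chord from the parallel minor on Cb: Cb–Eb–Gb–Bb.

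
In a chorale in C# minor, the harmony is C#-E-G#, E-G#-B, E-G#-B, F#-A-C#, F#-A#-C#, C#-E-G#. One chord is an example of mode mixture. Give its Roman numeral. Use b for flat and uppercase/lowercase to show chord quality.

IV

In C# minor (with V from harmonic minor) the diatonic chords are C#m, D#dim, E, F#m, G#, A, B. Of the given chords, C#–E–G# = C#m, E–G#–B = E and F#–A–C# = F#m are diatonic. But F#–A#–C# is foreign: the diatonic iv on degree 4 is F#m, whereas F# comes from C# major. It is labeled IV.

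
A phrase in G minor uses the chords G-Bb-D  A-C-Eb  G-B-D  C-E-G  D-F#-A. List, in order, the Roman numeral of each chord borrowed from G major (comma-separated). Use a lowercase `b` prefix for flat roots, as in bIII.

In G minor (with V from harmonic minor) the diatonic chords are Gm, Adim, Bb, Cm, D, Eb, F. Of the given chords, G–Bb–D = Gm, A–C–Eb = Adim and D–F#–A = D are diatonic. G–B–D doesn't fit — on degree 1 G minor would have Gm (i). G is the degree-1 chord of G major, so it is the borrowed I. C–E–G is not: scale degree 4 in G minor carries Cm (iv). In G major the chord on that degree is C, so here it functions as IV, borrowed from the parallel major.

I, IV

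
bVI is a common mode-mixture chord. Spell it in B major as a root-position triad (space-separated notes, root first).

Scale degree 6 in B major is G#. bVI uses the lowered form, G, taken from B minor. Building the major chord from the parallel minor on G: G–B–D.

G B D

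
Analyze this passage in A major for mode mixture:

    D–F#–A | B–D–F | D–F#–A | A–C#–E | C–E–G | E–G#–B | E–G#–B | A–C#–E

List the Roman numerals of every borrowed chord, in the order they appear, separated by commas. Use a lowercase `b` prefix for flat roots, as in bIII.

ii°, bIII

In A major the diatonic chords are A, Bm, C#m, D, E, F#m, G#dim. D–F#–A = D, A–C#–E = A and E–G#–B = E are all diatonic. But B–D–F is foreign: the diatonic ii on degree 2 is Bm, whereas Bdim comes from A minor. It is labeled ii°. C–E–G is not: scale degree 3 in A major carries C#m (iii). In A minor the chord on that degree is C, so here it functions as bIII, borrowed from the parallel minor.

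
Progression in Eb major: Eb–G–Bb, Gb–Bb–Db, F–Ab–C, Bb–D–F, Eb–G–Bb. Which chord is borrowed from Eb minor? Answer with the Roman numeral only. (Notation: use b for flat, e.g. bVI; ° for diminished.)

Eb major has the diatonic set Eb, Fm, Gm, Ab, Bb, Cm, Ddim. Of the given chords, Eb–G–Bb = Eb, F–Ab–C = Fm and Bb–D–F = Bb are diatonic. But Gb–Bb–Db is foreign: the diatonic iii on degree 3 is Gm, whereas Gb comes from Eb minor. It is labeled bIII.

bIII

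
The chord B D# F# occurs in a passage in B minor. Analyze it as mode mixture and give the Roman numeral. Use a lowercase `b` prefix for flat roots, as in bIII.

I

B is scale degree 1 in B minor. B–D#–F# is a major chord — the form found in B major, not the diatonic i (Bm). Borrowed into B minor it is written I.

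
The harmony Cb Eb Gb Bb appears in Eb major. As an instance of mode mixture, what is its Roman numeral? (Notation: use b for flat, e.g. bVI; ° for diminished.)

Cb is the lowered form of scale degree 6 in Eb major (the diatonic degree 6 is C). Diatonically Eb major has Cm (vi) on that degree; Cb–Eb–Gb–Bb is instead the major-seventh chord native to Eb minor, so it takes the label bVImaj7.

bVImaj7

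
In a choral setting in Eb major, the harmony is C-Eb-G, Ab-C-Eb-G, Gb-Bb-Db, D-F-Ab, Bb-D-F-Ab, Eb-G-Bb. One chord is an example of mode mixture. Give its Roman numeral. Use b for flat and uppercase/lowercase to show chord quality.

The diatonic triads in Eb major are Eb, Fm, Gm, Ab, Bb, Cm, Ddim. C–Eb–G = Cm, Ab–C–Eb–G = Abmaj7, D–F–Ab = Ddim, Bb–D–F–Ab = Bb7 and Eb–G–Bb = Eb are all diatonic. But Gb–Bb–Db is foreign: the diatonic iii on degree 3 is Gm, whereas Gb comes from Eb minor. It is labeled bIII.

bIII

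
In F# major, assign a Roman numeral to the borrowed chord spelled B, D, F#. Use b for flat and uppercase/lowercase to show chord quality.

The root B is the diatonic 4th degree of F# major; the borrowing shows in the chord quality. The diatonic chord on degree 4 would be B (IV), but B–D–F# is the minor chord from F# minor. As a borrowed chord it is labeled iv.

iv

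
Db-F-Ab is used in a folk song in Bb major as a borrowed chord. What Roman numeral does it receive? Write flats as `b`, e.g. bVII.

In Bb major scale degree 3 is D; Db is its lowered form, from Bb minor. The diatonic chord on degree 3 would be Dm (iii), but Db–F–Ab is the major chord from Bb minor. As a borrowed chord it is labeled bIII.

bIII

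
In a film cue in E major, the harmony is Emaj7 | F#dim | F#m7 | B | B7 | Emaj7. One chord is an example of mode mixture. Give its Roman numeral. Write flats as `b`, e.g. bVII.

ii°

The diatonic triads in E major are E, F#m, G#m, A, B, C#m, D#dim. Emaj7, F#m7, B and B7 are all diatonic. But F#dim (F#–A–C) is foreign: the diatonic ii on degree 2 is F#m, whereas F#dim comes from E minor. It is labeled ii°.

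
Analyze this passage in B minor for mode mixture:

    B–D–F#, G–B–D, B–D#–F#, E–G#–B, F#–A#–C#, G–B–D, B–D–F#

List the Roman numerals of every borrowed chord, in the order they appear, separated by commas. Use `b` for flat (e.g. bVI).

The diatonic triads in B minor (with V from harmonic minor) are Bm, C#dim, D, Em, F#, G, A. Of the given chords, B–D–F# = Bm, G–B–D = G and F#–A#–C# = F# are diatonic. B–D#–F# doesn't fit — on degree 1 B minor would have Bm (i). B is the degree-1 chord of B major, so it is the borrowed I. But E–G#–B is foreign: the diatonic iv on degree 4 is Em, whereas E comes from B major. It is labeled IV.

I, IV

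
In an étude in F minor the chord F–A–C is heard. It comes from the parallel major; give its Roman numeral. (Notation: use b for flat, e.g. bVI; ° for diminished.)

I

F is scale degree 1 in F minor. F–A–C is a major chord — the form found in F major, not the diatonic i (Fm). Borrowed into F minor it is written I.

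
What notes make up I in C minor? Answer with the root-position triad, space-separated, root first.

C E G

I is built on scale degree 1, which is C in both C minor and its parallel. In C major the chord on C is C–E–G.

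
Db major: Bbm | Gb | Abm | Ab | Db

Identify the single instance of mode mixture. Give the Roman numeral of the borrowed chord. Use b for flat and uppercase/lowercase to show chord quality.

v

The diatonic triads in Db major are Db, Ebm, Fm, Gb, Ab, Bbm, Cdim. Bbm, Gb, Ab and Db all belong to that set. But Abm (Ab–Cb–Eb) is foreign: the diatonic V on degree 5 is Ab, whereas Abm comes from Db minor. It is labeled v.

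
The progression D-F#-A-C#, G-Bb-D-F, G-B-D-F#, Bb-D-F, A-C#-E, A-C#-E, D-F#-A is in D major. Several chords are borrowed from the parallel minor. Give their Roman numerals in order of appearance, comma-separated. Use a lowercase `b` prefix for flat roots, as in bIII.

In D major the diatonic chords are D, Em, F#m, G, A, Bm, C#dim. D–F#–A–C# = Dmaj7, G–B–D–F# = Gmaj7, A–C#–E = A and D–F#–A = D are all diatonic. G–Bb–D–F is not: scale degree 4 in D major carries G (IV). In D minor the chord on that degree is Gm7, so here it functions as iv7, borrowed from the parallel minor. Bb–D–F is not: scale degree 6 in D major carries Bm (vi). In D minor the chord on that degree is Bb, so here it functions as bVI, borrowed from the parallel minor.

iv7, bVI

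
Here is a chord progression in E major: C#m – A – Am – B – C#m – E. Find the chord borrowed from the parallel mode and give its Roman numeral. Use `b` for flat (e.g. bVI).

iv

The diatonic triads in E major are E, F#m, G#m, A, B, C#m, D#dim. Of the given chords, C#m, A, B and E are diatonic. Am (A–C–E) is not: scale degree 4 in E major carries A (IV). In E minor the chord on that degree is Am, so here it functions as iv, borrowed from the parallel minor.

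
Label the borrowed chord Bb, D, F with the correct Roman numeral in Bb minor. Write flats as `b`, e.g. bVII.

Bb is scale degree 1 in Bb minor. Diatonically Bb minor has Bbm (i) on that degree; Bb–D–F is instead the major chord native to Bb major, so it takes the label I.

I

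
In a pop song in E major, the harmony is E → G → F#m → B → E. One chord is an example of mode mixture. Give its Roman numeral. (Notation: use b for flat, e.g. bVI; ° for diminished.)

bIII

In E major the diatonic chords are E, F#m, G#m, A, B, C#m, D#dim. E, F#m and B all belong to that set. But G (G–B–D) is foreign: the diatonic iii on degree 3 is G#m, whereas G comes from E minor. It is labeled bIII.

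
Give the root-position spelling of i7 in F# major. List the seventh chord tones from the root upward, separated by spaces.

F# A C# E

The root, F#, is scale degree 1 — the same note in F# major and F# minor; only the chord quality changes. Stacking thirds in F# minor on F# gives F#–A–C#–E.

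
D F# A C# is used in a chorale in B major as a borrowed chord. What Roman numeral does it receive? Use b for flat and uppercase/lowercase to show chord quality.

D is the lowered form of scale degree 3 in B major (the diatonic degree 3 is D#). Diatonically B major has D#m (iii) on that degree; D–F#–A–C# is instead the major-seventh chord native to B minor, so it takes the label bIIImaj7.

bIIImaj7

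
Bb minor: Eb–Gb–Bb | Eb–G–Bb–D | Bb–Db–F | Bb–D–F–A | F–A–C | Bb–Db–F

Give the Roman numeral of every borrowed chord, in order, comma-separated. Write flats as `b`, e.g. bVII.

Bb minor has the diatonic set Bbm, Cdim, Db, Ebm, F, Gb, Ab (with V from harmonic minor). Eb–Gb–Bb = Ebm, Bb–Db–F = Bbm and F–A–C = F all belong to that set. Eb–G–Bb–D doesn't fit — on degree 4 Bb minor would have Ebm (iv). Ebmaj7 is the degree-4 chord of Bb major, so it is the borrowed IVmaj7. But Bb–D–F–A is foreign: the diatonic i on degree 1 is Bbm, whereas Bbmaj7 comes from Bb major. It is labeled Imaj7.

IVmaj7, Imaj7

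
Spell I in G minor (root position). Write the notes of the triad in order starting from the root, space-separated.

G B D

I is built on scale degree 1, which is G in both G minor and its parallel. In G major the chord on G is G–B–D.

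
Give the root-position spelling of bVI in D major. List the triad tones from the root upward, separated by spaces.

Bb D F

The root of bVI is the lowered 6th degree: B becomes Bb. Building the major chord from the parallel minor on Bb: Bb–D–F.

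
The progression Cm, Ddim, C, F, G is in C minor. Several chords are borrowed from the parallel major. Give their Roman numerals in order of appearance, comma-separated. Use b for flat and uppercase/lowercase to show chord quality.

In C minor (with V from harmonic minor) the diatonic chords are Cm, Ddim, Eb, Fm, G, Ab, Bb. Of the given chords, Cm, Ddim and G are diatonic. C (C–E–G) doesn't fit — on degree 1 C minor would have Cm (i). C is the degree-1 chord of C major, so it is the borrowed I. But F (F–A–C) is foreign: the diatonic iv on degree 4 is Fm, whereas F comes from C major. It is labeled IV.

I, IV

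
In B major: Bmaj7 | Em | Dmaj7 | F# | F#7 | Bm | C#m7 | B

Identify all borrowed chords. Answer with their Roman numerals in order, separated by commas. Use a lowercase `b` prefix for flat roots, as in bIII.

The diatonic triads in B major are B, C#m, D#m, E, F#, G#m, A#dim. Bmaj7, F#, F#7, C#m7 and B are all diatonic. Em (E–G–B) is not: scale degree 4 in B major carries E (IV). In B minor the chord on that degree is Em, so here it functions as iv, borrowed from the parallel minor. Dmaj7 (D–F#–A–C#) is not: scale degree 3 in B major carries D#m (iii). In B minor the chord on that degree is Dmaj7, so here it functions as bIIImaj7, borrowed from the parallel minor. Bm (B–D–F#) is not: scale degree 1 in B major carries B (I). In B minor the chord on that degree is Bm, so here it functions as i, borrowed from the parallel minor.

iv, bIIImaj7, i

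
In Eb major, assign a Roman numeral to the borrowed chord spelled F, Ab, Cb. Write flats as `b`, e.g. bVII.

ii°

The root F is the diatonic 2nd degree of Eb major; the borrowing shows in the chord quality. Diatonically Eb major has Fm (ii) on that degree; F–Ab–Cb is instead the diminished chord native to Eb minor, so it takes the label ii°.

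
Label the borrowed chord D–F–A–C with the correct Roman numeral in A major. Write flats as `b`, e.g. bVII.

D is scale degree 4 in A major. The diatonic chord on degree 4 would be D (IV), but D–F–A–C is the minor-seventh chord from A minor. As a borrowed chord it is labeled iv7.

iv7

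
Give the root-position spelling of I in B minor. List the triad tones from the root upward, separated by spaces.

B D# F#

The root, B, is scale degree 1 — the same note in B minor and B major; only the chord quality changes. Stacking thirds in B major on B gives B–D#–F#.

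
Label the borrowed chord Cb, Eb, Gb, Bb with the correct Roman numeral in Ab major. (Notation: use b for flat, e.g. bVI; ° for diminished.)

Cb is the lowered form of scale degree 3 in Ab major (the diatonic degree 3 is C). Cb–Eb–Gb–Bb is a major-seventh chord — the form found in Ab minor, not the diatonic iii (Cm). Borrowed into Ab major it is written bIIImaj7.

bIIImaj7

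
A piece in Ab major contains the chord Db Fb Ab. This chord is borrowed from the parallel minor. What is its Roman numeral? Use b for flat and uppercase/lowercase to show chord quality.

Db is scale degree 4 in Ab major. The diatonic chord on degree 4 would be Db (IV), but Db–Fb–Ab is the minor chord from Ab minor. As a borrowed chord it is labeled iv.

iv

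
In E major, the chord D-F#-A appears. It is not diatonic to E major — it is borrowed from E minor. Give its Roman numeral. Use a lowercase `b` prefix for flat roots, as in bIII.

In E major scale degree 7 is D#; D is its lowered form, from E minor. The diatonic chord on degree 7 would be D#dim (vii°), but D–F#–A is the major chord from E minor. As a borrowed chord it is labeled bVII.

bVII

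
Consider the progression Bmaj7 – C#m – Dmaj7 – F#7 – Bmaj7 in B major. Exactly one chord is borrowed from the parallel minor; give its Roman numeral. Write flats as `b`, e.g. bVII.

bIIImaj7

B major has the diatonic set B, C#m, D#m, E, F#, G#m, A#dim. Bmaj7, C#m and F#7 are all diatonic. Dmaj7 (D–F#–A–C#) is not: scale degree 3 in B major carries D#m (iii). In B minor the chord on that degree is Dmaj7, so here it functions as bIIImaj7, borrowed from the parallel minor.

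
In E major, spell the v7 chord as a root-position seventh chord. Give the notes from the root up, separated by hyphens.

v7 is built on scale degree 5, which is B in both E major and its parallel. Stacking thirds in E minor on B gives B–D–F#–A.

B-D-F#-A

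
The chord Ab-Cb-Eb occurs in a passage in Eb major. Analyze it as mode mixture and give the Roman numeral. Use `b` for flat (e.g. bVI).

Ab is scale degree 4 in Eb major. Ab–Cb–Eb is a minor chord — the form found in Eb minor, not the diatonic IV (Ab). Borrowed into Eb major it is written iv.

iv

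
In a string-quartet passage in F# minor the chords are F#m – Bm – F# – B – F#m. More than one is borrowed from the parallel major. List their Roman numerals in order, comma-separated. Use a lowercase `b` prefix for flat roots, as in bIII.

I, IV

F# minor has the diatonic set F#m, G#dim, A, Bm, C#, D, E (with V from harmonic minor). Of the given chords, F#m and Bm are diatonic. F# (F#–A#–C#) doesn't fit — on degree 1 F# minor would have F#m (i). F# is the degree-1 chord of F# major, so it is the borrowed I. B (B–D#–F#) doesn't fit — on degree 4 F# minor would have Bm (iv). B is the degree-4 chord of F# major, so it is the borrowed IV.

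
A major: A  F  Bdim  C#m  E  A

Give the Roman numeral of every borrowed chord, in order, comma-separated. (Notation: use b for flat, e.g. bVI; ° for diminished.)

bVI, ii°

A major has the diatonic set A, Bm, C#m, D, E, F#m, G#dim. A, C#m and E are all diatonic. But F (F–A–C) is foreign: the diatonic vi on degree 6 is F#m, whereas F comes from A minor. It is labeled bVI. Bdim (B–D–F) is not: scale degree 2 in A major carries Bm (ii). In A minor the chord on that degree is Bdim, so here it functions as ii°, borrowed from the parallel minor.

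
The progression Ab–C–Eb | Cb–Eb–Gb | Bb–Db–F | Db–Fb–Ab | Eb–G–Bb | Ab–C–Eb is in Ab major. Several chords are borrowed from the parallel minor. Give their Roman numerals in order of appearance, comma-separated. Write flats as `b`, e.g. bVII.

Ab major has the diatonic set Ab, Bbm, Cm, Db, Eb, Fm, Gdim. Ab–C–Eb = Ab, Bb–Db–F = Bbm and Eb–G–Bb = Eb are all diatonic. But Cb–Eb–Gb is foreign: the diatonic iii on degree 3 is Cm, whereas Cb comes from Ab minor. It is labeled bIII. But Db–Fb–Ab is foreign: the diatonic IV on degree 4 is Db, whereas Dbm comes from Ab minor. It is labeled iv.

bIII, iv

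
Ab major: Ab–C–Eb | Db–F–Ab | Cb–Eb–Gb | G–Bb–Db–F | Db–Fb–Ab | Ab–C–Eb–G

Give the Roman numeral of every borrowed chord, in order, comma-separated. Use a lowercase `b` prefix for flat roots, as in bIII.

bIII, iv

In Ab major the diatonic chords are Ab, Bbm, Cm, Db, Eb, Fm, Gdim. Ab–C–Eb = Ab, Db–F–Ab = Db, G–Bb–Db–F = Gm7b5 and Ab–C–Eb–G = Abmaj7 are all diatonic. Cb–Eb–Gb doesn't fit — on degree 3 Ab major would have Cm (iii). Cb is the degree-3 chord of Ab minor, so it is the borrowed bIII. Db–Fb–Ab is not: scale degree 4 in Ab major carries Db (IV). In Ab minor the chord on that degree is Dbm, so here it functions as iv, borrowed from the parallel minor.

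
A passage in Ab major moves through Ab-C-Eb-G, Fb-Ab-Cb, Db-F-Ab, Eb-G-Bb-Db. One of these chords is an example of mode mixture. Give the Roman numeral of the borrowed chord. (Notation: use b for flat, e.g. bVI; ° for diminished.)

bVI

In Ab major the diatonic chords are Ab, Bbm, Cm, Db, Eb, Fm, Gdim. Of the given chords, Ab–C–Eb–G = Abmaj7, Db–F–Ab = Db and Eb–G–Bb–Db = Eb7 are diatonic. But Fb–Ab–Cb is foreign: the diatonic vi on degree 6 is Fm, whereas Fb comes from Ab minor. It is labeled bVI.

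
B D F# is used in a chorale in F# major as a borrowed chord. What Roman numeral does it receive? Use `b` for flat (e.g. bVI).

The root B is the diatonic 4th degree of F# major; the borrowing shows in the chord quality. Diatonically F# major has B (IV) on that degree; B–D–F# is instead the minor chord native to F# minor, so it takes the label iv.

iv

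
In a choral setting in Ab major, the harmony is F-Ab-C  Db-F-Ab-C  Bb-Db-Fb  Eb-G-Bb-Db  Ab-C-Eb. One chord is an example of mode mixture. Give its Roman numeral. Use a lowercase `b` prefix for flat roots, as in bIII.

Ab major has the diatonic set Ab, Bbm, Cm, Db, Eb, Fm, Gdim. F–Ab–C = Fm, Db–F–Ab–C = Dbmaj7, Eb–G–Bb–Db = Eb7 and Ab–C–Eb = Ab all belong to that set. Bb–Db–Fb is not: scale degree 2 in Ab major carries Bbm (ii). In Ab minor the chord on that degree is Bbdim, so here it functions as ii°, borrowed from the parallel minor.

ii°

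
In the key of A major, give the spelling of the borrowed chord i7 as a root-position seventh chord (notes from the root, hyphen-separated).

i7 is built on scale degree 1, which is A in both A major and its parallel. Stacking thirds in A minor on A gives A–C–E–G.

A-C-E-G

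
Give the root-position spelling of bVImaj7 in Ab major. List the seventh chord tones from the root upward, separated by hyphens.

Fb-Ab-Cb-Eb

bVImaj7 is built on the lowered scale degree 6. In Ab major degree 6 is F; lowered it becomes Fb. In Ab minor the chord on Fb is Fb–Ab–Cb–Eb.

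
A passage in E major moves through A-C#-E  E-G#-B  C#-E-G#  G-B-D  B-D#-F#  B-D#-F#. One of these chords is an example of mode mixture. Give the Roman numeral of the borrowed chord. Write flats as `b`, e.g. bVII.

In E major the diatonic chords are E, F#m, G#m, A, B, C#m, D#dim. A–C#–E = A, E–G#–B = E, C#–E–G# = C#m and B–D#–F# = B are all diatonic. But G–B–D is foreign: the diatonic iii on degree 3 is G#m, whereas G comes from E minor. It is labeled bIII.

bIII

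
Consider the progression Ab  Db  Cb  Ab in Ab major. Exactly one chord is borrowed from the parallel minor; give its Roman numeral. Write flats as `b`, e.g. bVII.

Ab major has the diatonic set Ab, Bbm, Cm, Db, Eb, Fm, Gdim. Ab and Db are both diatonic. But Cb (Cb–Eb–Gb) is foreign: the diatonic iii on degree 3 is Cm, whereas Cb comes from Ab minor. It is labeled bIII.

bIII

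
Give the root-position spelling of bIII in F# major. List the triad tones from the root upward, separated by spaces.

The root of bIII is the lowered 3rd degree: A# becomes A. In F# minor the chord on A is A–C#–E.

A C# E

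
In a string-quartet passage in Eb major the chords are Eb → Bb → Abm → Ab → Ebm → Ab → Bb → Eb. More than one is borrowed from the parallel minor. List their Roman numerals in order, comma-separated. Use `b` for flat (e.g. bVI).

In Eb major the diatonic chords are Eb, Fm, Gm, Ab, Bb, Cm, Ddim. Eb, Bb and Ab are all diatonic. Abm (Ab–Cb–Eb) doesn't fit — on degree 4 Eb major would have Ab (IV). Abm is the degree-4 chord of Eb minor, so it is the borrowed iv. Ebm (Eb–Gb–Bb) is not: scale degree 1 in Eb major carries Eb (I). In Eb minor the chord on that degree is Ebm, so here it functions as i, borrowed from the parallel minor.

iv, i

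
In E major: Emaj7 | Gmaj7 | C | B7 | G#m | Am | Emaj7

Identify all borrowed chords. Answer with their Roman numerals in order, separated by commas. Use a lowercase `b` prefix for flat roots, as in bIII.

E major has the diatonic set E, F#m, G#m, A, B, C#m, D#dim. Emaj7, B7 and G#m all belong to that set. Gmaj7 (G–B–D–F#) doesn't fit — on degree 3 E major would have G#m (iii). Gmaj7 is the degree-3 chord of E minor, so it is the borrowed bIIImaj7. But C (C–E–G) is foreign: the diatonic vi on degree 6 is C#m, whereas C comes from E minor. It is labeled bVI. But Am (A–C–E) is foreign: the diatonic IV on degree 4 is A, whereas Am comes from E minor. It is labeled iv.

bIIImaj7, bVI, iv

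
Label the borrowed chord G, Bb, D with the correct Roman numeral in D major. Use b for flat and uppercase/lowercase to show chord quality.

iv

The root G is the diatonic 4th degree of D major; the borrowing shows in the chord quality. Diatonically D major has G (IV) on that degree; G–Bb–D is instead the minor chord native to D minor, so it takes the label iv.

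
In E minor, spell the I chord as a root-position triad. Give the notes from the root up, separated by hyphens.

I is built on scale degree 1, which is E in both E minor and its parallel. Stacking thirds in E major on E gives E–G#–B.

E-G#-B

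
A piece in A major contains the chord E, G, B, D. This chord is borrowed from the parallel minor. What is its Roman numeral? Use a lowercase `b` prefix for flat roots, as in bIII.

v7

The root E is the diatonic 5th degree of A major; the borrowing shows in the chord quality. E–G–B–D is a minor-seventh chord — the form found in A minor, not the diatonic V (E). Borrowed into A major it is written v7.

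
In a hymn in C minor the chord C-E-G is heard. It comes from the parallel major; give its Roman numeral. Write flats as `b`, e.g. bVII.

I

C is scale degree 1 in C minor. C–E–G is a major chord — the form found in C major, not the diatonic i (Cm). Borrowed into C minor it is written I.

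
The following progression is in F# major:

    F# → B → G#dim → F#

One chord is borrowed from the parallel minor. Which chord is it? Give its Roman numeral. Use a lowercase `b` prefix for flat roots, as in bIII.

ii°

The diatonic triads in F# major are F#, G#m, A#m, B, C#, D#m, E#dim. F# and B both belong to that set. G#dim (G#–B–D) doesn't fit — on degree 2 F# major would have G#m (ii). G#dim is the degree-2 chord of F# minor, so it is the borrowed ii°.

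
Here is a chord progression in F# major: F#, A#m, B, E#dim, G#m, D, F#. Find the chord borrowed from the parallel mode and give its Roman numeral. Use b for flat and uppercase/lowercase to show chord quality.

The diatonic triads in F# major are F#, G#m, A#m, B, C#, D#m, E#dim. F#, A#m, B, E#dim and G#m are all diatonic. But D (D–F#–A) is foreign: the diatonic vi on degree 6 is D#m, whereas D comes from F# minor. It is labeled bVI.

bVI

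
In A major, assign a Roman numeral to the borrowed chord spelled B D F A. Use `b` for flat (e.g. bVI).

iiø7

B is scale degree 2 in A major. B–D–F–A is a half-diminished-seventh chord — the form found in A minor, not the diatonic ii (Bm). Borrowed into A major it is written iiø7.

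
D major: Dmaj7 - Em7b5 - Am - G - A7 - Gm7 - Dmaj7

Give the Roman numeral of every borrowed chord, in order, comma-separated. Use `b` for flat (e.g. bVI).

D major has the diatonic set D, Em, F#m, G, A, Bm, C#dim. Dmaj7, G and A7 are all diatonic. But Em7b5 (E–G–Bb–D) is foreign: the diatonic ii on degree 2 is Em, whereas Em7b5 comes from D minor. It is labeled iiø7. Am (A–C–E) doesn't fit — on degree 5 D major would have A (V). Am is the degree-5 chord of D minor, so it is the borrowed v. Gm7 (G–Bb–D–F) is not: scale degree 4 in D major carries G (IV). In D minor the chord on that degree is Gm7, so here it functions as iv7, borrowed from the parallel minor.

iiø7, v, iv7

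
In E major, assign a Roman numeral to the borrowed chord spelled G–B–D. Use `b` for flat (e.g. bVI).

The root G is the lowered 3rd scale degree — diatonically E major has G# there. Diatonically E major has G#m (iii) on that degree; G–B–D is instead the major chord native to E minor, so it takes the label bIII.

bIII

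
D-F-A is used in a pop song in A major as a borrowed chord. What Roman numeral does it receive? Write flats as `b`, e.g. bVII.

The root D is the diatonic 4th degree of A major; the borrowing shows in the chord quality. Diatonically A major has D (IV) on that degree; D–F–A is instead the minor chord native to A minor, so it takes the label iv.

iv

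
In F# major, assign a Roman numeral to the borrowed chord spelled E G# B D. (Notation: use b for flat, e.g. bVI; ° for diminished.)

In F# major scale degree 7 is E#; E is its lowered form, from F# minor. The diatonic chord on degree 7 would be E#dim (vii°), but E–G#–B–D is the dominant-seventh chord from F# minor. As a borrowed chord it is labeled bVII7.

bVII7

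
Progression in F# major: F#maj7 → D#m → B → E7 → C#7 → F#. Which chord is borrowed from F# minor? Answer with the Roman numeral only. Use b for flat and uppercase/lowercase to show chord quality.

In F# major the diatonic chords are F#, G#m, A#m, B, C#, D#m, E#dim. Of the given chords, F#maj7, D#m, B, C#7 and F# are diatonic. E7 (E–G#–B–D) is not: scale degree 7 in F# major carries E#dim (vii°). In F# minor the chord on that degree is E7, so here it functions as bVII7, borrowed from the parallel minor.

bVII7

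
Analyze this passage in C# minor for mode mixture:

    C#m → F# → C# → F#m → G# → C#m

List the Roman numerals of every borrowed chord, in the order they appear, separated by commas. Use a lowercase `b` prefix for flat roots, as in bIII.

IV, I

In C# minor (with V from harmonic minor) the diatonic chords are C#m, D#dim, E, F#m, G#, A, B. Of the given chords, C#m, F#m and G# are diatonic. But F# (F#–A#–C#) is foreign: the diatonic iv on degree 4 is F#m, whereas F# comes from C# major. It is labeled IV. C# (C#–E#–G#) is not: scale degree 1 in C# minor carries C#m (i). In C# major the chord on that degree is C#, so here it functions as I, borrowed from the parallel major.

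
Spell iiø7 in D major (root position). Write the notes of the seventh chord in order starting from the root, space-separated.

E G Bb D

The root, E, is scale degree 2 — the same note in D major and D minor; only the chord quality changes. In D minor the chord on E is E–G–Bb–D.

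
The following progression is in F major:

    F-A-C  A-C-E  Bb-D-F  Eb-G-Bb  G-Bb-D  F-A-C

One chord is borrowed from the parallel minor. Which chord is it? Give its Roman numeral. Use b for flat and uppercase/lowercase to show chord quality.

bVII

In F major the diatonic chords are F, Gm, Am, Bb, C, Dm, Edim. Of the given chords, F–A–C = F, A–C–E = Am, Bb–D–F = Bb and G–Bb–D = Gm are diatonic. Eb–G–Bb is not: scale degree 7 in F major carries Edim (vii°). In F minor the chord on that degree is Eb, so here it functions as bVII, borrowed from the parallel minor.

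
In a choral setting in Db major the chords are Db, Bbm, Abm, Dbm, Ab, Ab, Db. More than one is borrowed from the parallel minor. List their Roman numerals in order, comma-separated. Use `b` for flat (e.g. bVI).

v, i

The diatonic triads in Db major are Db, Ebm, Fm, Gb, Ab, Bbm, Cdim. Db, Bbm and Ab are all diatonic. But Abm (Ab–Cb–Eb) is foreign: the diatonic V on degree 5 is Ab, whereas Abm comes from Db minor. It is labeled v. But Dbm (Db–Fb–Ab) is foreign: the diatonic I on degree 1 is Db, whereas Dbm comes from Db minor. It is labeled i.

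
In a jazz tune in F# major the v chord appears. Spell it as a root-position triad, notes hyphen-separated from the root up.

The root, C#, is scale degree 5 — the same note in F# major and F# minor; only the chord quality changes. Building the minor chord from the parallel minor on C#: C#–E–G#.

C#-E-G#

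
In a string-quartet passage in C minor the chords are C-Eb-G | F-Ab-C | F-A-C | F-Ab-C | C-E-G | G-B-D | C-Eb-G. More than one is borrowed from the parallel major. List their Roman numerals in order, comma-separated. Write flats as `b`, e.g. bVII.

IV, I

C minor has the diatonic set Cm, Ddim, Eb, Fm, G, Ab, Bb (with V from harmonic minor). C–Eb–G = Cm, F–Ab–C = Fm and G–B–D = G are all diatonic. F–A–C is not: scale degree 4 in C minor carries Fm (iv). In C major the chord on that degree is F, so here it functions as IV, borrowed from the parallel major. C–E–G is not: scale degree 1 in C minor carries Cm (i). In C major the chord on that degree is C, so here it functions as I, borrowed from the parallel major.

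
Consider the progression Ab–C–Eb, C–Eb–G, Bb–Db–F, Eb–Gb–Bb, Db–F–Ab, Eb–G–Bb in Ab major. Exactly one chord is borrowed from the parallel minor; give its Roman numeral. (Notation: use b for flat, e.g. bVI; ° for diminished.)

v

The diatonic triads in Ab major are Ab, Bbm, Cm, Db, Eb, Fm, Gdim. Ab–C–Eb = Ab, C–Eb–G = Cm, Bb–Db–F = Bbm, Db–F–Ab = Db and Eb–G–Bb = Eb are all diatonic. Eb–Gb–Bb is not: scale degree 5 in Ab major carries Eb (V). In Ab minor the chord on that degree is Ebm, so here it functions as v, borrowed from the parallel minor.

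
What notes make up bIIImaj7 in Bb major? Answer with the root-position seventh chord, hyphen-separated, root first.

The root of bIIImaj7 is the lowered 3rd degree: D becomes Db. In Bb minor the chord on Db is Db–F–Ab–C.

Db-F-Ab-C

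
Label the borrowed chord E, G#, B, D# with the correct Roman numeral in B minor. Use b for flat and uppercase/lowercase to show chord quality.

E is scale degree 4 in B minor. E–G#–B–D# is a major-seventh chord — the form found in B major, not the diatonic iv (Em). Borrowed into B minor it is written IVmaj7.

IVmaj7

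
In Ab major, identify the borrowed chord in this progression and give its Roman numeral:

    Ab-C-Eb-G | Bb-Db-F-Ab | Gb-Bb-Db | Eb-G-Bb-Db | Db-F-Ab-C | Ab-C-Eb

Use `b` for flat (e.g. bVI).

bVII

The diatonic triads in Ab major are Ab, Bbm, Cm, Db, Eb, Fm, Gdim. Ab–C–Eb–G = Abmaj7, Bb–Db–F–Ab = Bbm7, Eb–G–Bb–Db = Eb7, Db–F–Ab–C = Dbmaj7 and Ab–C–Eb = Ab all belong to that set. But Gb–Bb–Db is foreign: the diatonic vii° on degree 7 is Gdim, whereas Gb comes from Ab minor. It is labeled bVII.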